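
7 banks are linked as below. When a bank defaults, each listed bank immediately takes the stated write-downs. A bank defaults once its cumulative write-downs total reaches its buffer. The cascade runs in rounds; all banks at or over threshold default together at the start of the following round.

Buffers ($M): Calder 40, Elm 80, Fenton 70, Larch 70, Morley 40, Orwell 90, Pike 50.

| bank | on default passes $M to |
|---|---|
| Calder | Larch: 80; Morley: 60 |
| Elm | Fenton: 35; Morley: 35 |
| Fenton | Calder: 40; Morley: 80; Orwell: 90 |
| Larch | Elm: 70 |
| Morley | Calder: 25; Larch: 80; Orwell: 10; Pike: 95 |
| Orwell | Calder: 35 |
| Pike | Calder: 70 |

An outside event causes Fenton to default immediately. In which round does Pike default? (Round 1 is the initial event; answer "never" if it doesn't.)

3

Round 1 — Fenton defaults (initial).
  Calder: +40 → 40 ≥ 40
  Morley: +80 → 80 ≥ 40
  Orwell: +90 → 90 ≥ 90
Round 2 — Calder, Morley, Orwell default.
  Larch: +80+80 → 160 ≥ 70
  Pike: +95 → 95 ≥ 50
Round 3 — Larch, Pike default.
  Elm: +70 → 70 < 80
No further defaults.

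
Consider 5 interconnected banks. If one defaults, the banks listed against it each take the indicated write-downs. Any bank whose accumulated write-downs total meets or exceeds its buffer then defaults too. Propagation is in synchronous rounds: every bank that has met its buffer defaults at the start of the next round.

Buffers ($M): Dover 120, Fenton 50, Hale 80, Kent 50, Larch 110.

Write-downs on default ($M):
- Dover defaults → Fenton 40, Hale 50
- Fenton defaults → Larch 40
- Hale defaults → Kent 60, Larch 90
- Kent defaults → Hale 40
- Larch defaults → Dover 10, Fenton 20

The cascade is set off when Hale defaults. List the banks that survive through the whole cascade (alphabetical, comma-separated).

Dover, Fenton, Larch

Round 1 — Hale defaults (initial).
  Kent: +60 → 60 ≥ 50
  Larch: +90 → 90 < 110
Round 2 — Kent defaults.
No further defaults.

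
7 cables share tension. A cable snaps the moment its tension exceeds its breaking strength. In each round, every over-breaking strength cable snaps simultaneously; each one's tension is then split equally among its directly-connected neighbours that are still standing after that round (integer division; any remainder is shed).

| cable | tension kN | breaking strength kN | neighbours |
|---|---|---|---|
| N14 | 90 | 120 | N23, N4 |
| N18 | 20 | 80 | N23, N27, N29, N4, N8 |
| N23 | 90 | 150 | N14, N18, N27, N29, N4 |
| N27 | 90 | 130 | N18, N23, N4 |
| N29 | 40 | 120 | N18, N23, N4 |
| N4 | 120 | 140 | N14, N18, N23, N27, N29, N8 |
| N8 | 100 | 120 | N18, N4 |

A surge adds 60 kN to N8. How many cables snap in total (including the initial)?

7

Round 1 — N8 at 160 > 120. N8 snaps.
  N8 sheds 160 kN to N18, N4: 80 each.
    N18: 20+80 = 100 > 80
    N4: 120+80 = 200 > 140
Round 2 — N18, N4 snap.
  N18 sheds 100 kN to N23, N27, N29: 33 each (1 lost).
    N23: 90+33 = 123 ≤ 150
    N27: 90+33 = 123 ≤ 130
    N29: 40+33 = 73 ≤ 120
  N4 sheds 200 kN to N14, N23, N27, N29: 50 each.
    N14: 90+50 = 140 > 120
    N23: 123+50 = 173 > 150
    N27: 123+50 = 173 > 130
    N29: 73+50 = 123 > 120
Round 3 — N14, N23, N27, N29 snap.
  N14 sheds 140 kN: no online neighbours, lost.
  N23 sheds 173 kN: no online neighbours, lost.
  N27 sheds 173 kN: no online neighbours, lost.
  N29 sheds 123 kN: no online neighbours, lost.
No further breaks.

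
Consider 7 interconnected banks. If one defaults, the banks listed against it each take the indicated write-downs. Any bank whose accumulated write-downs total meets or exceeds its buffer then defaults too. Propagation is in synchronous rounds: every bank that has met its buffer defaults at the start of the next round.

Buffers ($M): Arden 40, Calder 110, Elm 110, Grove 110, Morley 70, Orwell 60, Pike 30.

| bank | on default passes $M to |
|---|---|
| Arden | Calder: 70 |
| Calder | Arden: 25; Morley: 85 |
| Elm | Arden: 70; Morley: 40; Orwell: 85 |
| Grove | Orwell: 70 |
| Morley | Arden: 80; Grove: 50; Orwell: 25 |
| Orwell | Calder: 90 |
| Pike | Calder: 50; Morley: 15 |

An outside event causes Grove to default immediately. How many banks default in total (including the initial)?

2

Round 1 — Grove defaults (initial).
  Orwell: +70 → 70 ≥ 60
Round 2 — Orwell defaults.
  Calder: +90 → 90 < 110
No further defaults.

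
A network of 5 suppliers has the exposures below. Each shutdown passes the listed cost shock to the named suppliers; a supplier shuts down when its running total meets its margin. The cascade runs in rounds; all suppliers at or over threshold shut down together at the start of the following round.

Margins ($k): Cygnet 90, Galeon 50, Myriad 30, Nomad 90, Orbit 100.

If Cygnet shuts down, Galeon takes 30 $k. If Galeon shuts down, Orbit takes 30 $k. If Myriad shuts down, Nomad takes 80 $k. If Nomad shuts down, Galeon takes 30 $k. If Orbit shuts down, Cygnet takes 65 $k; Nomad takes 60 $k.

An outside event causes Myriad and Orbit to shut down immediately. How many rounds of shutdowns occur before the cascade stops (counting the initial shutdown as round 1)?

Round 1 — Myriad, Orbit shut down (initial).
  Cygnet: +65 → 65 < 90
  Nomad: +80+60 → 140 ≥ 90
Round 2 — Nomad shuts down.
  Galeon: +30 → 30 < 50
No further shutdowns.

2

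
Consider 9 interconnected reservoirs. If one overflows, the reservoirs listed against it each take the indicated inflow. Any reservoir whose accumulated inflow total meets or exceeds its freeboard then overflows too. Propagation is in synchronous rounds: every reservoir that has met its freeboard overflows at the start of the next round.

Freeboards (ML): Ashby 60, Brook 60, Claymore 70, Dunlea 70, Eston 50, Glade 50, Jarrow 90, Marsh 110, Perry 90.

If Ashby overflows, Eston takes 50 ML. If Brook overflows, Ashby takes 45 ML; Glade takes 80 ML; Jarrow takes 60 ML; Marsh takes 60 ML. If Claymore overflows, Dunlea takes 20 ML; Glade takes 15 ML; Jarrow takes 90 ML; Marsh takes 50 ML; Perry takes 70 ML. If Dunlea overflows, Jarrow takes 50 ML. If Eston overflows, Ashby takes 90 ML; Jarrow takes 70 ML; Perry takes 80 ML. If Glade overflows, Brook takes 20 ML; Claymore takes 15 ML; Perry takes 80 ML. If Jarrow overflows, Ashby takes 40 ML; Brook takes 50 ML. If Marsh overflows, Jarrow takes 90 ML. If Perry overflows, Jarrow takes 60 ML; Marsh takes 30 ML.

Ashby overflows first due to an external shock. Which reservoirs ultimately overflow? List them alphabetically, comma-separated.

Round 1 — Ashby overflows (initial).
  Eston: +50 → 50 ≥ 50
Round 2 — Eston overflows.
  Jarrow: +70 → 70 < 90
  Perry: +80 → 80 < 90
No further overflows.

Ashby, Eston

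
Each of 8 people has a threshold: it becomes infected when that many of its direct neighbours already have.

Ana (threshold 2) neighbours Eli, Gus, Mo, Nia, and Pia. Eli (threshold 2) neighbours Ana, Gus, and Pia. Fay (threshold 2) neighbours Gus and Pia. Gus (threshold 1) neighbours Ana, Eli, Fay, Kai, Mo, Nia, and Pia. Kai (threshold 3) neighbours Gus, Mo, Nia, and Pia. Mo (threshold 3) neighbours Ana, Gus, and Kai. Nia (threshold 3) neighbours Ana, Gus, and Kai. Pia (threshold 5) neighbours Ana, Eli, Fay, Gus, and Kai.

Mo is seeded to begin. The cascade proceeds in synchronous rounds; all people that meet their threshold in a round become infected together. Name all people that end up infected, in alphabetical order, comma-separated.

Round 1 — Mo becomes infected (initial).
Round 2 — checking thresholds:
  Ana: 1 of 5 neighbours < 2, holds.
  Gus: 1 of 7 neighbours ≥ 1, becomes infected.
  Kai: 1 of 4 neighbours < 3, holds.
Round 3 — checking thresholds:
  Ana: 2 of 5 neighbours ≥ 2, becomes infected.
  Eli: 1 of 3 neighbours < 2, holds.
  Fay: 1 of 2 neighbours < 2, holds.
  Kai: 2 of 4 neighbours < 3, holds.
  Nia: 1 of 3 neighbours < 3, holds.
  Pia: 1 of 5 neighbours < 5, holds.
Round 4 — checking thresholds:
  Eli: 2 of 3 neighbours ≥ 2, becomes infected.
  Fay: 1 of 2 neighbours < 2, holds.
  Kai: 2 of 4 neighbours < 3, holds.
  Nia: 2 of 3 neighbours < 3, holds.
  Pia: 2 of 5 neighbours < 5, holds.
Round 5 — no new infections; cascade stops.

Ana, Eli, Gus, Mo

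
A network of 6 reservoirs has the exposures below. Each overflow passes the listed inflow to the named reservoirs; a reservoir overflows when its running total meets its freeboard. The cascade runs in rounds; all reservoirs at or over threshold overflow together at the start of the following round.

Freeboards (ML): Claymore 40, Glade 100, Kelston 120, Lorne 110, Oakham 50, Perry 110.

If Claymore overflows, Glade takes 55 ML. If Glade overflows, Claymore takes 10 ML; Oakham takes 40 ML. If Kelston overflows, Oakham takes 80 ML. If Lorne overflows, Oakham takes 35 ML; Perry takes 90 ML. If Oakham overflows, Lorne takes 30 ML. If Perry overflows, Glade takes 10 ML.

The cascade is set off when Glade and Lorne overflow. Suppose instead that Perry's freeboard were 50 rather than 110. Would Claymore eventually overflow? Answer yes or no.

no

With Perry's freeboard at 50:
Round 1 — Glade, Lorne overflow (initial).
  Claymore: +10 → 10 < 40
  Oakham: +40+35 → 75 ≥ 50
  Perry: +90 → 90 ≥ 50
Round 2 — Oakham, Perry overflow.
No further overflows.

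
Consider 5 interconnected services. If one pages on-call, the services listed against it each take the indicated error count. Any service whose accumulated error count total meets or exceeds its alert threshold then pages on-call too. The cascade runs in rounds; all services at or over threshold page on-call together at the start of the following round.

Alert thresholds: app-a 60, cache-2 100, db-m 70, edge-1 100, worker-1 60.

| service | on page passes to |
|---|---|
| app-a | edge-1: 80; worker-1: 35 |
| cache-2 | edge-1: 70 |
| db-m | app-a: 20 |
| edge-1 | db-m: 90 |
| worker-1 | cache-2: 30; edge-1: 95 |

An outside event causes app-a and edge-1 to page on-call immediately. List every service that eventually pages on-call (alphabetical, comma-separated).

app-a, db-m, edge-1

Round 1 — app-a, edge-1 page on-call (initial).
  db-m: +90 → 90 ≥ 70
  worker-1: +35 → 35 < 60
Round 2 — db-m pages on-call.
No further pages.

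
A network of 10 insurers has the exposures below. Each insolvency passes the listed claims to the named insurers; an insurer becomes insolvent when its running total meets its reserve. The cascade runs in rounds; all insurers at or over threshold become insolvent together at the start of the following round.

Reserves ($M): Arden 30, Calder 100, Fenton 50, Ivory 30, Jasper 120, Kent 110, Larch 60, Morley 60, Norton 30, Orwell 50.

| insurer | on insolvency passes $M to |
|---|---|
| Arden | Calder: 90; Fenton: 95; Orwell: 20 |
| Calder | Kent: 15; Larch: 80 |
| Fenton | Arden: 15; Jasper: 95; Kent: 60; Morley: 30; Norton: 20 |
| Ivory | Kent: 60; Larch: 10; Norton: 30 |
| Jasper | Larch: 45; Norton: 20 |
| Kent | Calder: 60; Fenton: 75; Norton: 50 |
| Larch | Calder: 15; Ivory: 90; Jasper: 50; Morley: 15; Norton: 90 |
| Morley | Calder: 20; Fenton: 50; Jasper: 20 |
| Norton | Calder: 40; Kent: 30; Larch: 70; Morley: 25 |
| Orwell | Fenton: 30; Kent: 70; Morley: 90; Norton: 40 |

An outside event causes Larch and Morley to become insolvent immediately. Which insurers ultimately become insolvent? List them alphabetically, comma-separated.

Calder, Fenton, Ivory, Jasper, Kent, Larch, Morley, Norton

Round 1 — Larch, Morley become insolvent (initial).
  Calder: +15+20 → 35 < 100
  Fenton: +50 → 50 ≥ 50
  Ivory: +90 → 90 ≥ 30
  Jasper: +50+20 → 70 < 120
  Norton: +90 → 90 ≥ 30
Round 2 — Fenton, Ivory, Norton become insolvent.
  Arden: +15 → 15 < 30
  Calder: +40 → 75 < 100
  Jasper: +95 → 165 ≥ 120
  Kent: +60+60+30 → 150 ≥ 110
Round 3 — Jasper, Kent become insolvent.
  Calder: +60 → 135 ≥ 100
Round 4 — Calder becomes insolvent.
No further insolvencies.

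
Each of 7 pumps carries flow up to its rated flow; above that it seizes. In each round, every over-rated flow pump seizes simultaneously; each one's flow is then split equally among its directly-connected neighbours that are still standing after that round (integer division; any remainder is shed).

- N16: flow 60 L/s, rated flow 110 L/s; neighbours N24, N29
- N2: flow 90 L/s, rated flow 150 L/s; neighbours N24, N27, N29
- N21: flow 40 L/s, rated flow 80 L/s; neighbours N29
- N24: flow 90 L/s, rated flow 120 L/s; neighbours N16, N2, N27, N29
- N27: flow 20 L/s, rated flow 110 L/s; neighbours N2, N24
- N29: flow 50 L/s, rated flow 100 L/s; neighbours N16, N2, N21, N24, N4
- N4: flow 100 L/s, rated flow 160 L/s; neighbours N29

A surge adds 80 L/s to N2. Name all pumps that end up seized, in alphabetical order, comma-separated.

Round 1 — N2 at 170 > 150. N2 seizes.
  N2 sheds 170 L/s to N24, N27, N29: 56 each (2 lost).
    N24: 90+56 = 146 > 120
    N27: 20+56 = 76 ≤ 110
    N29: 50+56 = 106 > 100
Round 2 — N24, N29 seize.
  N24 sheds 146 L/s to N16, N27: 73 each.
    N16: 60+73 = 133 > 110
    N27: 76+73 = 149 > 110
  N29 sheds 106 L/s to N16, N21, N4: 35 each (1 lost).
    N16: 133+35 = 168 > 110
    N21: 40+35 = 75 ≤ 80
    N4: 100+35 = 135 ≤ 160
Round 3 — N16, N27 seize.
  N16 sheds 168 L/s: no online neighbours, lost.
  N27 sheds 149 L/s: no online neighbours, lost.
No further seizures.

N16, N2, N24, N27, N29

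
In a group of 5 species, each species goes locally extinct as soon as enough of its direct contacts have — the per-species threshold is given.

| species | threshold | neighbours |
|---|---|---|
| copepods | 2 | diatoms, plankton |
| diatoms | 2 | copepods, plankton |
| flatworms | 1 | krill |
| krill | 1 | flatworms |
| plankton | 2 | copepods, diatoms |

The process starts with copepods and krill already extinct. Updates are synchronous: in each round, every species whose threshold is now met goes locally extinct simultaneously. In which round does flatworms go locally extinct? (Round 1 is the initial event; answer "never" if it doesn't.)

Round 1 — copepods, krill go locally extinct (initial).
Round 2 — checking thresholds:
  diatoms: 1 of 2 neighbours < 2, not yet.
  flatworms: 1 of 1 neighbours ≥ 1, goes locally extinct.
  plankton: 1 of 2 neighbours < 2, not yet.
Round 3 — no new extinctions; cascade stops.

2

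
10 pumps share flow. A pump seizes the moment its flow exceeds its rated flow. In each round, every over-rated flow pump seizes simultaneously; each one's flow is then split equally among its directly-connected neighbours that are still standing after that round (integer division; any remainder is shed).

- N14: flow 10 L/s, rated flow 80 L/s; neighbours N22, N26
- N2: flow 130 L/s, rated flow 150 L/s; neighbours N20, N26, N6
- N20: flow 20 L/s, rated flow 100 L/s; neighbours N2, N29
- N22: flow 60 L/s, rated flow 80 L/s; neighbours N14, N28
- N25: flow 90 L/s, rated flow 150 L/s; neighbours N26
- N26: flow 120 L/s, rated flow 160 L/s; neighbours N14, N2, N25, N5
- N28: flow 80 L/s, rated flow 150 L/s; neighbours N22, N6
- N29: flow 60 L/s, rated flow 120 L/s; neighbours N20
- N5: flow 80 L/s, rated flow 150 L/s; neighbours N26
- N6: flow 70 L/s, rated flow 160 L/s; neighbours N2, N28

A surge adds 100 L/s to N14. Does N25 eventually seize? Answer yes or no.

no

Round 1 — N14 at 110 > 80. N14 seizes.
  N14 sheds 110 L/s to N22, N26: 55 each.
    N22: 60+55 = 115 > 80
    N26: 120+55 = 175 > 160
Round 2 — N22, N26 seize.
  N22 sheds 115 L/s to N28: 115 each.
    N28: 80+115 = 195 > 150
  N26 sheds 175 L/s to N2, N25, N5: 58 each (1 lost).
    N2: 130+58 = 188 > 150
    N25: 90+58 = 148 ≤ 150
    N5: 80+58 = 138 ≤ 150
Round 3 — N2, N28 seize.
  N2 sheds 188 L/s to N20, N6: 94 each.
    N20: 20+94 = 114 > 100
    N6: 70+94 = 164 > 160
  N28 sheds 195 L/s to N6: 195 each.
    N6: 164+195 = 359 > 160
Round 4 — N20, N6 seize.
  N20 sheds 114 L/s to N29: 114 each.
    N29: 60+114 = 174 > 120
  N6 sheds 359 L/s: no online neighbours, lost.
Round 5 — N29 seizes.
  N29 sheds 174 L/s: no online neighbours, lost.
No further seizures.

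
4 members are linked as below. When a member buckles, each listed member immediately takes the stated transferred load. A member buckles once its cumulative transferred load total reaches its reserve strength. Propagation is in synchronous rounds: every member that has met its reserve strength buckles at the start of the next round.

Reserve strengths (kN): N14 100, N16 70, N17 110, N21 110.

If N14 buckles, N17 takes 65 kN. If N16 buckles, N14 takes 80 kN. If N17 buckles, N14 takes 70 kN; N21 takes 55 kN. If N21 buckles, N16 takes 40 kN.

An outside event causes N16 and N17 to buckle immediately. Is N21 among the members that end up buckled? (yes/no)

no

Round 1 — N16, N17 buckle (initial).
  N14: +80+70 → 150 ≥ 100
  N21: +55 → 55 < 110
Round 2 — N14 buckles.
No further bucklings.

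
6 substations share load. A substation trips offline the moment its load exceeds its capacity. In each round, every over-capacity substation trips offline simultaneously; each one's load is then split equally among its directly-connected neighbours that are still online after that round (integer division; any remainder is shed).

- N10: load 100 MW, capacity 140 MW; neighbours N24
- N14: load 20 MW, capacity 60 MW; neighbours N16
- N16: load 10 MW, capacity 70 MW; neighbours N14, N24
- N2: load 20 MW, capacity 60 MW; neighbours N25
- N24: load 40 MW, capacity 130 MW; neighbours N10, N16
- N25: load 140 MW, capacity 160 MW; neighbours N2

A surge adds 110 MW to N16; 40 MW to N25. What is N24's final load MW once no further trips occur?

100

Round 1 — N16 at 120 > 70; N25 at 180 > 160. N16, N25 trip offline.
  N16 sheds 120 MW to N14, N24: 60 each.
    N14: 20+60 = 80 > 60
    N24: 40+60 = 100 ≤ 130
  N25 sheds 180 MW to N2: 180 each.
    N2: 20+180 = 200 > 60
Round 2 — N14, N2 trip offline.
  N14 sheds 80 MW: no online neighbours, lost.
  N2 sheds 200 MW: no online neighbours, lost.
No further trips.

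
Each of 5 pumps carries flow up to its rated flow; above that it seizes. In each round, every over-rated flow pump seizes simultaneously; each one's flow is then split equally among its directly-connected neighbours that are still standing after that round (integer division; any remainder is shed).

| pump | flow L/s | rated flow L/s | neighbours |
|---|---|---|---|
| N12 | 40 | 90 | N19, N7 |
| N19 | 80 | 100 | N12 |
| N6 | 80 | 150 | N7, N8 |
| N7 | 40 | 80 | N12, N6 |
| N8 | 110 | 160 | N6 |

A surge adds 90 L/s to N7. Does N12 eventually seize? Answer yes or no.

Round 1 — N7 at 130 > 80. N7 seizes.
  N7 sheds 130 L/s to N12, N6: 65 each.
    N12: 40+65 = 105 > 90
    N6: 80+65 = 145 ≤ 150
Round 2 — N12 seizes.
  N12 sheds 105 L/s to N19: 105 each.
    N19: 80+105 = 185 > 100
Round 3 — N19 seizes.
  N19 sheds 185 L/s: no online neighbours, lost.
No further seizures.

yes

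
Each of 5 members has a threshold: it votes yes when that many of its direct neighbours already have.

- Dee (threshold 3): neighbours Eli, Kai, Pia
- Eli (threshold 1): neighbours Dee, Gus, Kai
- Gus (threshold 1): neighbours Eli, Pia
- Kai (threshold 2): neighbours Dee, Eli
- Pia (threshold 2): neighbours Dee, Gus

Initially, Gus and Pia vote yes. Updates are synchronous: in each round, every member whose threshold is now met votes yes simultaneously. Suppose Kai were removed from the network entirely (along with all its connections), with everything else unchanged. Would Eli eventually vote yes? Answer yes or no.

yes

With Kai removed:
Round 1 — Gus, Pia vote yes (initial).
Round 2 — checking thresholds:
  Dee: 1 of 2 neighbours < 3, not yet.
  Eli: 1 of 2 neighbours ≥ 1, votes yes.
Round 3 — no new yes votes; cascade stops.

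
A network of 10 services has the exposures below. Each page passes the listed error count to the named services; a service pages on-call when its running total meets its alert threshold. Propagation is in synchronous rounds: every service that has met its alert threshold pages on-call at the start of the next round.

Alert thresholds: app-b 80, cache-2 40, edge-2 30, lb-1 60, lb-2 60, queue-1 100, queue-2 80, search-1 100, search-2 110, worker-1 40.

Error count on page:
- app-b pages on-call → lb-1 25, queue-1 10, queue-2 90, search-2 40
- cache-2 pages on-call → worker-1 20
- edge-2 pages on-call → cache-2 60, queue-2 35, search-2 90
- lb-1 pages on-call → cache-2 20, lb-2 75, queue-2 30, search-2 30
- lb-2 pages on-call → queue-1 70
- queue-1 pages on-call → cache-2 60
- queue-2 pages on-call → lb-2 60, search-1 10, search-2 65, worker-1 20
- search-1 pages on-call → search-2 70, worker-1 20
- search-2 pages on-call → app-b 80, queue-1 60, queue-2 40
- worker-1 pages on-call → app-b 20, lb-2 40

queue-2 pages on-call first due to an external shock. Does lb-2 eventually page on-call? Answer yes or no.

Round 1 — queue-2 pages on-call (initial).
  lb-2: +60 → 60 ≥ 60
  search-1: +10 → 10 < 100
  search-2: +65 → 65 < 110
  worker-1: +20 → 20 < 40
Round 2 — lb-2 pages on-call.
  queue-1: +70 → 70 < 100
No further pages.

yes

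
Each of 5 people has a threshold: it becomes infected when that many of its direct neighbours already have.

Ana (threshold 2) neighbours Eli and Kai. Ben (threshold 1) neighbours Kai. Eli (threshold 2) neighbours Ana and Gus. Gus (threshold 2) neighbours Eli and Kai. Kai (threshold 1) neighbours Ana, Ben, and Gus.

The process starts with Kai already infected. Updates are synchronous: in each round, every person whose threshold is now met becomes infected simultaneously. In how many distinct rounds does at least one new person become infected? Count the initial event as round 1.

2

Round 1 — Kai becomes infected (initial).
Round 2 — checking thresholds:
  Ana: 1 of 2 neighbours < 2, below threshold.
  Ben: 1 of 1 neighbours ≥ 1, becomes infected.
  Gus: 1 of 2 neighbours < 2, below threshold.
Round 3 — no new infections; cascade stops.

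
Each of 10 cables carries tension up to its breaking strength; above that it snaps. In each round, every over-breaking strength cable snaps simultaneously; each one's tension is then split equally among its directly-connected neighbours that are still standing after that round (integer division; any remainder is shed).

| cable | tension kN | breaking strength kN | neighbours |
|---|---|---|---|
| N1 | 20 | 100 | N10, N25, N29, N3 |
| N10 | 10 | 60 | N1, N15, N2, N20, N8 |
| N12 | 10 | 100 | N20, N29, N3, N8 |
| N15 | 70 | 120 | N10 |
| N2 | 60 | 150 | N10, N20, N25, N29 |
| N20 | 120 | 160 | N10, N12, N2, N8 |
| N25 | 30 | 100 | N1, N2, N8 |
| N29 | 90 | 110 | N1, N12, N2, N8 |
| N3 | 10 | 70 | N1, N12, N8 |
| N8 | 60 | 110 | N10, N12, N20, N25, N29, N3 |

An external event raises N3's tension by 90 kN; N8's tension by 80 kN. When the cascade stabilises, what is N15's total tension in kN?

116

Round 1 — N3 at 100 > 70; N8 at 140 > 110. N3, N8 snap.
  N3 sheds 100 kN to N1, N12: 50 each.
    N1: 20+50 = 70 ≤ 100
    N12: 10+50 = 60 ≤ 100
  N8 sheds 140 kN to N10, N12, N20, N25, N29: 28 each.
    N10: 10+28 = 38 ≤ 60
    N12: 60+28 = 88 ≤ 100
    N20: 120+28 = 148 ≤ 160
    N25: 30+28 = 58 ≤ 100
    N29: 90+28 = 118 > 110
Round 2 — N29 snaps.
  N29 sheds 118 kN to N1, N12, N2: 39 each (1 lost).
    N1: 70+39 = 109 > 100
    N12: 88+39 = 127 > 100
    N2: 60+39 = 99 ≤ 150
Round 3 — N1, N12 snap.
  N1 sheds 109 kN to N10, N25: 54 each (1 lost).
    N10: 38+54 = 92 > 60
    N25: 58+54 = 112 > 100
  N12 sheds 127 kN to N20: 127 each.
    N20: 148+127 = 275 > 160
Round 4 — N10, N20, N25 snap.
  N10 sheds 92 kN to N15, N2: 46 each.
    N15: 70+46 = 116 ≤ 120
    N2: 99+46 = 145 ≤ 150
  N20 sheds 275 kN to N2: 275 each.
    N2: 145+275 = 420 > 150
  N25 sheds 112 kN to N2: 112 each.
    N2: 420+112 = 532 > 150
Round 5 — N2 snaps.
  N2 sheds 532 kN: no online neighbours, lost.
No further breaks.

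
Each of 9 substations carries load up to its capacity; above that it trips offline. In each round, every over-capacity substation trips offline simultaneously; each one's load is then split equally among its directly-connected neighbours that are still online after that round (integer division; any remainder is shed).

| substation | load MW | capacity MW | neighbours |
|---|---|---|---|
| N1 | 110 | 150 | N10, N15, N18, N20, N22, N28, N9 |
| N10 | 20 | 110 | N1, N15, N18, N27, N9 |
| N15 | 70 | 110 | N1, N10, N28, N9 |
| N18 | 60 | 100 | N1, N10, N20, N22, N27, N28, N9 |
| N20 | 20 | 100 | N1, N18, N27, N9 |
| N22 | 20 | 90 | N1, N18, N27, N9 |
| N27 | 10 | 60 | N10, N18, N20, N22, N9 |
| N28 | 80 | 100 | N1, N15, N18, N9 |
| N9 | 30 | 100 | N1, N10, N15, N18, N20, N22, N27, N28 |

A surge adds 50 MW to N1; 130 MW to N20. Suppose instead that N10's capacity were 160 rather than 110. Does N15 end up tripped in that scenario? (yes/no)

yes

With N10's capacity at 160:
Round 1 — N1 at 160 > 150; N20 at 150 > 100. N1, N20 trip offline.
  N1 sheds 160 MW to N10, N15, N18, N22, N28, N9: 26 each (4 lost).
    N10: 20+26 = 46 ≤ 160
    N15: 70+26 = 96 ≤ 110
    N18: 60+26 = 86 ≤ 100
    N22: 20+26 = 46 ≤ 90
    N28: 80+26 = 106 > 100
    N9: 30+26 = 56 ≤ 100
  N20 sheds 150 MW to N18, N27, N9: 50 each.
    N18: 86+50 = 136 > 100
    N27: 10+50 = 60 ≤ 60
    N9: 56+50 = 106 > 100
Round 2 — N18, N28, N9 trip offline.
  N18 sheds 136 MW to N10, N22, N27: 45 each (1 lost).
    N10: 46+45 = 91 ≤ 160
    N22: 46+45 = 91 > 90
    N27: 60+45 = 105 > 60
  N28 sheds 106 MW to N15: 106 each.
    N15: 96+106 = 202 > 110
  N9 sheds 106 MW to N10, N15, N22, N27: 26 each (2 lost).
    N10: 91+26 = 117 ≤ 160
    N15: 202+26 = 228 > 110
    N22: 91+26 = 117 > 90
    N27: 105+26 = 131 > 60
Round 3 — N15, N22, N27 trip offline.
  N15 sheds 228 MW to N10: 228 each.
    N10: 117+228 = 345 > 160
  N22 sheds 117 MW: no online neighbours, lost.
  N27 sheds 131 MW to N10: 131 each.
    N10: 345+131 = 476 > 160
Round 4 — N10 trips offline.
  N10 sheds 476 MW: no online neighbours, lost.
No further trips.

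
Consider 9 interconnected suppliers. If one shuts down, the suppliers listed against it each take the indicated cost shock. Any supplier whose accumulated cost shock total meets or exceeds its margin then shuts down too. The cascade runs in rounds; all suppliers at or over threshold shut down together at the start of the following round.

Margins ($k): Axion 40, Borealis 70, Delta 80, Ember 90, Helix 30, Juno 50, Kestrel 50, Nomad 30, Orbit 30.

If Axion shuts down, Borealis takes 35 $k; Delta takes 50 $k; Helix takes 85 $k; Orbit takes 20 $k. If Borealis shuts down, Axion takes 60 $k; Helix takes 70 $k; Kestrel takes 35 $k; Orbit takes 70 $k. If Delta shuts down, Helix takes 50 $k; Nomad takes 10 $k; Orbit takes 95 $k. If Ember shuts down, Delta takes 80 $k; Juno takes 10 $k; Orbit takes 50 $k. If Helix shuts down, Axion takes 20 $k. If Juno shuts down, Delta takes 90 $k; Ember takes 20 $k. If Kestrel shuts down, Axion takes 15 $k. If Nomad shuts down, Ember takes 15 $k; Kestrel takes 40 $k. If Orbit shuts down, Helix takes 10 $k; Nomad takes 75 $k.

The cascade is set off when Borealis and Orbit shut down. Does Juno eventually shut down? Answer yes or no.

Round 1 — Borealis, Orbit shut down (initial).
  Axion: +60 → 60 ≥ 40
  Helix: +70+10 → 80 ≥ 30
  Kestrel: +35 → 35 < 50
  Nomad: +75 → 75 ≥ 30
Round 2 — Axion, Helix, Nomad shut down.
  Delta: +50 → 50 < 80
  Ember: +15 → 15 < 90
  Kestrel: +40 → 75 ≥ 50
Round 3 — Kestrel shuts down.
No further shutdowns.

no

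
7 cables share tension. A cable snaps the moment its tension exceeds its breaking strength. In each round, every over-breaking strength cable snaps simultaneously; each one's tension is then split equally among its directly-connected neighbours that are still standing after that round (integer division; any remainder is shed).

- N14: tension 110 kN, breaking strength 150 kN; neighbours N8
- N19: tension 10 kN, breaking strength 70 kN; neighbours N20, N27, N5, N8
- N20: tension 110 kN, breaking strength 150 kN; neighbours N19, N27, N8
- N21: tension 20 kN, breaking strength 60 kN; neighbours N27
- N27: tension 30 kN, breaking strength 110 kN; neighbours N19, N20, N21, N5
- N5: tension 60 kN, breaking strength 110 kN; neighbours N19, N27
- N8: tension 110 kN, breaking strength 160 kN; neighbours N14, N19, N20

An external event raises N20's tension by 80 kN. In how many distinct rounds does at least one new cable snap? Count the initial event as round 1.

4

Round 1 — N20 at 190 > 150. N20 snaps.
  N20 sheds 190 kN to N19, N27, N8: 63 each (1 lost).
    N19: 10+63 = 73 > 70
    N27: 30+63 = 93 ≤ 110
    N8: 110+63 = 173 > 160
Round 2 — N19, N8 snap.
  N19 sheds 73 kN to N27, N5: 36 each (1 lost).
    N27: 93+36 = 129 > 110
    N5: 60+36 = 96 ≤ 110
  N8 sheds 173 kN to N14: 173 each.
    N14: 110+173 = 283 > 150
Round 3 — N14, N27 snap.
  N14 sheds 283 kN: no online neighbours, lost.
  N27 sheds 129 kN to N21, N5: 64 each (1 lost).
    N21: 20+64 = 84 > 60
    N5: 96+64 = 160 > 110
Round 4 — N21, N5 snap.
  N21 sheds 84 kN: no online neighbours, lost.
  N5 sheds 160 kN: no online neighbours, lost.
No further breaks.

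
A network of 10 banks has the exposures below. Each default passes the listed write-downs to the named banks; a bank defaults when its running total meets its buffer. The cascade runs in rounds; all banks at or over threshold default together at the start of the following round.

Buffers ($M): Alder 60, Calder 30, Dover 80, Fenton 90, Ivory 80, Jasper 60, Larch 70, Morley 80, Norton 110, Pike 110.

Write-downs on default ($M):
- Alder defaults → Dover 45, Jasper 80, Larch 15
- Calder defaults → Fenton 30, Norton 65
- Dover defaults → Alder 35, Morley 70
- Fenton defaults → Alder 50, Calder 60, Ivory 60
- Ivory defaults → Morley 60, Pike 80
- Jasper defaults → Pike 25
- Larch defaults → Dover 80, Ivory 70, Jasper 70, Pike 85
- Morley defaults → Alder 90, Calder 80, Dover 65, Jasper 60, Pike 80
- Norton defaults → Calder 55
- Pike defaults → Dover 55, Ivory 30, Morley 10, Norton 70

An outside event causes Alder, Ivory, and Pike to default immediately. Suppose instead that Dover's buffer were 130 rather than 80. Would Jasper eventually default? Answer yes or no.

With Dover's buffer at 130:
Round 1 — Alder, Ivory, Pike default (initial).
  Dover: +45+55 → 100 < 130
  Jasper: +80 → 80 ≥ 60
  Larch: +15 → 15 < 70
  Morley: +60+10 → 70 < 80
  Norton: +70 → 70 < 110
Round 2 — Jasper defaults.
No further defaults.

yes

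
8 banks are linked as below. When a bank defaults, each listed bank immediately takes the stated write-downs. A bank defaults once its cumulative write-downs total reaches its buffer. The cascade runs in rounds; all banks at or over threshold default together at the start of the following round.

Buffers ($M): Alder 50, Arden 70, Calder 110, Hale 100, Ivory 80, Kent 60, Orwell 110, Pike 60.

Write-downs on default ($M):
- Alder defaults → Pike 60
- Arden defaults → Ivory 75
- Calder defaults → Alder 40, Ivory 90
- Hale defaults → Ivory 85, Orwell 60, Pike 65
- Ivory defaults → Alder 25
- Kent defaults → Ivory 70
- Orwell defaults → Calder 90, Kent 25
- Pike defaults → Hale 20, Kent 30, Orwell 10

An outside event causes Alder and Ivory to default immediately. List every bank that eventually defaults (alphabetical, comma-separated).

Round 1 — Alder, Ivory default (initial).
  Pike: +60 → 60 ≥ 60
Round 2 — Pike defaults.
  Hale: +20 → 20 < 100
  Kent: +30 → 30 < 60
  Orwell: +10 → 10 < 110
No further defaults.

Alder, Ivory, Pike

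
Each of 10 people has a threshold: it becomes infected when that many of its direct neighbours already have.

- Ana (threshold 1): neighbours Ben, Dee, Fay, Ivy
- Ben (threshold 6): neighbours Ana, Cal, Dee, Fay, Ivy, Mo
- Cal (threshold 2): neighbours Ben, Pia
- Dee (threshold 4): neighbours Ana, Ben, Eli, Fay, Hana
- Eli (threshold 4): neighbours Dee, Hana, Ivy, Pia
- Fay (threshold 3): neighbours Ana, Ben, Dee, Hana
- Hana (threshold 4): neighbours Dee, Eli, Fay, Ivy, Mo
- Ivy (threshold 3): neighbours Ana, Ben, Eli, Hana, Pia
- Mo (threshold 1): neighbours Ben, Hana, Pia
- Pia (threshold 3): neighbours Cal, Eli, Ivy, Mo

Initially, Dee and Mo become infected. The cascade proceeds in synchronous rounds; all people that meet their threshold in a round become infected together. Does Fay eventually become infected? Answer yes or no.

no

Round 1 — Dee, Mo become infected (initial).
Round 2 — checking thresholds:
  Ana: 1 of 4 neighbours ≥ 1, becomes infected.
  Ben: 2 of 6 neighbours < 6, below threshold.
  Eli: 1 of 4 neighbours < 4, below threshold.
  Fay: 1 of 4 neighbours < 3, below threshold.
  Hana: 2 of 5 neighbours < 4, below threshold.
  Pia: 1 of 4 neighbours < 3, below threshold.
Round 3 — no new infections; cascade stops.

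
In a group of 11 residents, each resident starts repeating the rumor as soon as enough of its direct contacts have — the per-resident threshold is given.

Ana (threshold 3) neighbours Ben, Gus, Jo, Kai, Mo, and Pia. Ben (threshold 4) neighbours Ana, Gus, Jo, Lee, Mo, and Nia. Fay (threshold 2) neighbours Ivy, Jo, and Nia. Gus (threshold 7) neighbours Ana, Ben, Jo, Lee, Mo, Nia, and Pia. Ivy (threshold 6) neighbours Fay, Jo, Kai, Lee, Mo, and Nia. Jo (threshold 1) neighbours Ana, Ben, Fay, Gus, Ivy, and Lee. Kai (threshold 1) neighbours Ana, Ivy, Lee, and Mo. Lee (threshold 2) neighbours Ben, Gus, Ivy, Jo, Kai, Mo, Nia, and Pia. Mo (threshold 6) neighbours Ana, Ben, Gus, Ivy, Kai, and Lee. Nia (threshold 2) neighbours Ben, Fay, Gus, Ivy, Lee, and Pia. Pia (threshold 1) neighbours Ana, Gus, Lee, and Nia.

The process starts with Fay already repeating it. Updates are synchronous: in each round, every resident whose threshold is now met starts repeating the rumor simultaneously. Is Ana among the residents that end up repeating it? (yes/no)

Round 1 — Fay starts repeating the rumor (initial).
Round 2 — checking thresholds:
  Ivy: 1 of 6 neighbours < 6, holds.
  Jo: 1 of 6 neighbours ≥ 1, starts repeating the rumor.
  Nia: 1 of 6 neighbours < 2, holds.
Round 3 — no new spreads; cascade stops.

no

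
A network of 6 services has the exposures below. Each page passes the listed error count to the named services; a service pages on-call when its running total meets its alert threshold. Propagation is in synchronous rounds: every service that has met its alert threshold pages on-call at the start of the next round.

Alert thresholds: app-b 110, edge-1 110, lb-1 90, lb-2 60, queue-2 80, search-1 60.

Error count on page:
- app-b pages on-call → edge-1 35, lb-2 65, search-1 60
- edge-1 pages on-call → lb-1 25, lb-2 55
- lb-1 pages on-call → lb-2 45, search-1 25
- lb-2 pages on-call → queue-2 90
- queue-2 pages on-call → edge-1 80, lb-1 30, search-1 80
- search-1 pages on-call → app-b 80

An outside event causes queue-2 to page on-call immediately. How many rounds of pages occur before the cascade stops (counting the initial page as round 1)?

2

Round 1 — queue-2 pages on-call (initial).
  edge-1: +80 → 80 < 110
  lb-1: +30 → 30 < 90
  search-1: +80 → 80 ≥ 60
Round 2 — search-1 pages on-call.
  app-b: +80 → 80 < 110
No further pages.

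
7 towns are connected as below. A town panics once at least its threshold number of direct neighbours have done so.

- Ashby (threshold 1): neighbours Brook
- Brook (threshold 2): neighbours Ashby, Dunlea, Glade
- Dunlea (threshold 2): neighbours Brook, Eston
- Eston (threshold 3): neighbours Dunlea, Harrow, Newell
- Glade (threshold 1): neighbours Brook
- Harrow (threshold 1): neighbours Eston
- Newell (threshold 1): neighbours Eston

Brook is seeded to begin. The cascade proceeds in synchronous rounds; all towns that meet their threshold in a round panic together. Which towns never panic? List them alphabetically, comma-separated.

Dunlea, Eston, Harrow, Newell

Round 1 — Brook panics (initial).
Round 2 — checking thresholds:
  Ashby: 1 of 1 neighbours ≥ 1, panics.
  Dunlea: 1 of 2 neighbours < 2, not yet.
  Glade: 1 of 1 neighbours ≥ 1, panics.
Round 3 — no new panics; cascade stops.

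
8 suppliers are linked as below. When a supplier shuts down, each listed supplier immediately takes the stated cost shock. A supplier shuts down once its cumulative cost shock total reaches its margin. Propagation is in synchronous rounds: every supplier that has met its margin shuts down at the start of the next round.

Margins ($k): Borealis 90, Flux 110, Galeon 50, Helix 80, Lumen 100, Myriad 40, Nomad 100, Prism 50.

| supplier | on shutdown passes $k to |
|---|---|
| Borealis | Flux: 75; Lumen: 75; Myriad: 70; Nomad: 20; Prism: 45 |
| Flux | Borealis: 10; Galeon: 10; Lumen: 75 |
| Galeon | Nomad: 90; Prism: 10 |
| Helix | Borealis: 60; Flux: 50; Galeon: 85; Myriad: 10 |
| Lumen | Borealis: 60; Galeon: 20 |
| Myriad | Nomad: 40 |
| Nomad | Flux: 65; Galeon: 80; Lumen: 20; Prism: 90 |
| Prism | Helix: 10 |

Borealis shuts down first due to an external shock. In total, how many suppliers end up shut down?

2

Round 1 — Borealis shuts down (initial).
  Flux: +75 → 75 < 110
  Lumen: +75 → 75 < 100
  Myriad: +70 → 70 ≥ 40
  Nomad: +20 → 20 < 100
  Prism: +45 → 45 < 50
Round 2 — Myriad shuts down.
  Nomad: +40 → 60 < 100
No further shutdowns.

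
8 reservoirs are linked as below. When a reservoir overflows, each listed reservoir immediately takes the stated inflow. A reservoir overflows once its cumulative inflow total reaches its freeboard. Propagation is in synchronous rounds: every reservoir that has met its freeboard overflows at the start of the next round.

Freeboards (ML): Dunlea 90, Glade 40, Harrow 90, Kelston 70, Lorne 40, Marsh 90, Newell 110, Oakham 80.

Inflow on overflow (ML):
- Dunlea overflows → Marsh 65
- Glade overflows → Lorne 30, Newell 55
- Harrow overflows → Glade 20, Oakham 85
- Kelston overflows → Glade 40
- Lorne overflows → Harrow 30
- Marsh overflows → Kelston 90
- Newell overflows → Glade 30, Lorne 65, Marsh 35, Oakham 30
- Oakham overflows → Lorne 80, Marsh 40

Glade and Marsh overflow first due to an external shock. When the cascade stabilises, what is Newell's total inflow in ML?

Round 1 — Glade, Marsh overflow (initial).
  Kelston: +90 → 90 ≥ 70
  Lorne: +30 → 30 < 40
  Newell: +55 → 55 < 110
Round 2 — Kelston overflows.
No further overflows.

55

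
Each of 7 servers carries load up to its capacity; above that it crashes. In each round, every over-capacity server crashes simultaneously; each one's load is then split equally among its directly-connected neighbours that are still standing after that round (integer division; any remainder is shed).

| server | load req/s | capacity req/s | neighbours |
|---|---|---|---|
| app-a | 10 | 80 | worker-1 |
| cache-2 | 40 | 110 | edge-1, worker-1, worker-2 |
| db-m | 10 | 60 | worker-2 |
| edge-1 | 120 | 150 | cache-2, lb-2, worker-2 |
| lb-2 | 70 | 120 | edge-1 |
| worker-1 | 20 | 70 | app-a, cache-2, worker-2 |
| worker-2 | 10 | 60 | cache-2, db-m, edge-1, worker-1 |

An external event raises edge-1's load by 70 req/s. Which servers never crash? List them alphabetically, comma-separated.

Round 1 — edge-1 at 190 > 150. edge-1 crashes.
  edge-1 sheds 190 req/s to cache-2, lb-2, worker-2: 63 each (1 lost).
    cache-2: 40+63 = 103 ≤ 110
    lb-2: 70+63 = 133 > 120
    worker-2: 10+63 = 73 > 60
Round 2 — lb-2, worker-2 crash.
  lb-2 sheds 133 req/s: no online neighbours, lost.
  worker-2 sheds 73 req/s to cache-2, db-m, worker-1: 24 each (1 lost).
    cache-2: 103+24 = 127 > 110
    db-m: 10+24 = 34 ≤ 60
    worker-1: 20+24 = 44 ≤ 70
Round 3 — cache-2 crashes.
  cache-2 sheds 127 req/s to worker-1: 127 each.
    worker-1: 44+127 = 171 > 70
Round 4 — worker-1 crashes.
  worker-1 sheds 171 req/s to app-a: 171 each.
    app-a: 10+171 = 181 > 80
Round 5 — app-a crashes.
  app-a sheds 181 req/s: no online neighbours, lost.
No further crashes.

db-m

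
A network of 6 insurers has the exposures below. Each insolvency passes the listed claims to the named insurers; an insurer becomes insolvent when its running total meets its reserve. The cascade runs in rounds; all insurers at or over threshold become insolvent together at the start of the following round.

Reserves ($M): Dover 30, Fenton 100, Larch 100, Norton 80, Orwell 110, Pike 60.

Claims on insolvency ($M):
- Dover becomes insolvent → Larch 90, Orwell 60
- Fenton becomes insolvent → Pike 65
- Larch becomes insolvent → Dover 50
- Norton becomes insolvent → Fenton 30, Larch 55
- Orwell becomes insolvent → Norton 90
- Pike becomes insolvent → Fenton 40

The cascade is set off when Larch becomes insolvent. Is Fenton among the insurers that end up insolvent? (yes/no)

no

Round 1 — Larch becomes insolvent (initial).
  Dover: +50 → 50 ≥ 30
Round 2 — Dover becomes insolvent.
  Orwell: +60 → 60 < 110
No further insolvencies.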